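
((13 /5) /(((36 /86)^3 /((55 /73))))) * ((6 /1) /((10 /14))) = 224.33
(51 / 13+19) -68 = -586 / 13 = -45.08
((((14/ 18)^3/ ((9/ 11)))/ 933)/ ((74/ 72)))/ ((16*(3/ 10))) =18865/ 150994854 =0.00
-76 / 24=-19 / 6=-3.17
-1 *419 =-419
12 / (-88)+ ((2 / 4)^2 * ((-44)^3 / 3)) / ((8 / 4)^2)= -1774.80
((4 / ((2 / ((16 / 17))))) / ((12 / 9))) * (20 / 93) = 160 / 527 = 0.30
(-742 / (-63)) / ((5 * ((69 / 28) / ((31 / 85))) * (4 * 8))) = 11501 / 1055700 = 0.01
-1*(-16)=16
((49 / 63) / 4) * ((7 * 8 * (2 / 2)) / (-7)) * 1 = -1.56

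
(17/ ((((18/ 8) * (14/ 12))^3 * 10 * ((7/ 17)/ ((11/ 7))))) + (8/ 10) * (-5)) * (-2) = 16523912/ 2268945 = 7.28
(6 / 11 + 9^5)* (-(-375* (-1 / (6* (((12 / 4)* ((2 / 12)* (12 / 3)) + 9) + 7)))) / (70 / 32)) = -21651500 / 231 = -93729.44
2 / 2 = 1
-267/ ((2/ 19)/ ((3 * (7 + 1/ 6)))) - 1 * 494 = -220115/ 4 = -55028.75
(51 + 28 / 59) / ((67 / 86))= 261182 / 3953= 66.07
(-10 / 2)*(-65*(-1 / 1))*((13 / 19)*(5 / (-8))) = 21125 / 152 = 138.98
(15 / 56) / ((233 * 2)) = 15 / 26096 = 0.00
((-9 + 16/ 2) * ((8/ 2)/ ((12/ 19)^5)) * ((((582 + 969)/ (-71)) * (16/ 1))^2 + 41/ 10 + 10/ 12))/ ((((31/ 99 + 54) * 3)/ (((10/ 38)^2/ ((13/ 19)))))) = -1742472185156065/ 576849776256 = -3020.67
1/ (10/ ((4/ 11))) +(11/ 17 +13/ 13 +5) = 6249/ 935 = 6.68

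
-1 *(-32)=32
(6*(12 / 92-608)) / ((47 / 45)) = -3774870 / 1081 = -3492.02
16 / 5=3.20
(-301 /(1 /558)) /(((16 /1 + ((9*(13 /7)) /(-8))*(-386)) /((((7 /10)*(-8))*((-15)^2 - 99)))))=16591563072 /115145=144092.78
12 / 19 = 0.63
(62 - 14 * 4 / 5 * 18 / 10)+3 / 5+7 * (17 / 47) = 52842 / 1175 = 44.97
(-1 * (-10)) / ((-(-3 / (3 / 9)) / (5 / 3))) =50 / 27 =1.85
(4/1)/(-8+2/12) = -0.51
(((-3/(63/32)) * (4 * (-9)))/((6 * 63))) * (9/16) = 4/49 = 0.08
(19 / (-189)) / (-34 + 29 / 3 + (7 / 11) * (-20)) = 0.00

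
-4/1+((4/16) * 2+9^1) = 11/2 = 5.50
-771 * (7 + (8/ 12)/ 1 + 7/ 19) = -117706/ 19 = -6195.05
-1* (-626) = 626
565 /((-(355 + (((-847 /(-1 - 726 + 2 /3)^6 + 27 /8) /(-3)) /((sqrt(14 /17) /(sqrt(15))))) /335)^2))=-3780366616374766979267150288734552162420004469724258302592689965530124585227204762832536065516131420800 /843222478759331941106375827769495501198713843907756908582172867053324586485368290709209051997025444895881 - 5108756943439292988403593233290798165540126846114517151793364077401300379940716947163486894848000 * sqrt(3570) /843222478759331941106375827769495501198713843907756908582172867053324586485368290709209051997025444895881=-0.00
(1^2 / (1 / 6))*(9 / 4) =27 / 2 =13.50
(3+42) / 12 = 15 / 4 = 3.75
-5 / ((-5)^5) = 1 / 625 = 0.00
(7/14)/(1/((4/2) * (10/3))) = 10/3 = 3.33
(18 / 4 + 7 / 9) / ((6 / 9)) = 7.92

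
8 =8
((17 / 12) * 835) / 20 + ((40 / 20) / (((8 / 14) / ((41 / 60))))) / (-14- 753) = 3628997 / 61360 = 59.14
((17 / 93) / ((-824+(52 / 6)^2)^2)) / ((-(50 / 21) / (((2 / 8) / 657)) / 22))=-11781 / 10280265880000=-0.00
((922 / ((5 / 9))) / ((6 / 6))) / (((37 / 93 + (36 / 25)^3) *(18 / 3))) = 401934375 / 4917133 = 81.74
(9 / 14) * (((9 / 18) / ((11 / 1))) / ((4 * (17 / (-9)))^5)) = -531441 / 447811538944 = -0.00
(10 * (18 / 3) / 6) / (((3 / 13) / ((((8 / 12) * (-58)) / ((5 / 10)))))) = -30160 / 9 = -3351.11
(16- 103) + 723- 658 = -22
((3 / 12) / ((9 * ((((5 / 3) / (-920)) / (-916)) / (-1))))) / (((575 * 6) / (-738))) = 75112 / 25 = 3004.48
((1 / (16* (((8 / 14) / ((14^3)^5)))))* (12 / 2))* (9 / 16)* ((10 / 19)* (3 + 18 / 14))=2461135886754451200 / 19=129533467723918484.21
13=13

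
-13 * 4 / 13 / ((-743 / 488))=1952 / 743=2.63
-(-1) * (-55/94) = -55/94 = -0.59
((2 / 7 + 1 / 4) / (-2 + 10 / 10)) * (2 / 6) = -5 / 28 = -0.18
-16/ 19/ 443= -16/ 8417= -0.00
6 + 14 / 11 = 80 / 11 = 7.27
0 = 0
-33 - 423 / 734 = -24645 / 734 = -33.58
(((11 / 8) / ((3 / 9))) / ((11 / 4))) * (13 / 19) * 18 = 351 / 19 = 18.47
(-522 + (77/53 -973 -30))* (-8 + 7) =80748/53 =1523.55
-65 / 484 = -0.13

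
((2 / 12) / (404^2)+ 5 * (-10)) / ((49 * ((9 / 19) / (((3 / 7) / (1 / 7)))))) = -930331181 / 143956512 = -6.46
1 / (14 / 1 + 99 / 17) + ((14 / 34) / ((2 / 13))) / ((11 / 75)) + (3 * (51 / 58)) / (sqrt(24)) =51 * sqrt(6) / 232 + 2306383 / 126038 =18.84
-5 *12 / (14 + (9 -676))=0.09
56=56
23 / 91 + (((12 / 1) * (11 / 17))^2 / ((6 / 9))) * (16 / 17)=38167015 / 447083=85.37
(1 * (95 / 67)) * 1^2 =95 / 67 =1.42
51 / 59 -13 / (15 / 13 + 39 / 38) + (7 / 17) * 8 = -1949099 / 1080231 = -1.80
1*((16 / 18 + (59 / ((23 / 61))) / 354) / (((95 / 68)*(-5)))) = -0.19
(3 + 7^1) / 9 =10 / 9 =1.11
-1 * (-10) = 10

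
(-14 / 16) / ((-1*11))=7 / 88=0.08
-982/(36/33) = -5401/6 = -900.17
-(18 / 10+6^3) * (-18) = 19602 / 5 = 3920.40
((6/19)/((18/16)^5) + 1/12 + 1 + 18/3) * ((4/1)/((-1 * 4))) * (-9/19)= 10858159/3158028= 3.44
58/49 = 1.18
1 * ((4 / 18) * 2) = 4 / 9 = 0.44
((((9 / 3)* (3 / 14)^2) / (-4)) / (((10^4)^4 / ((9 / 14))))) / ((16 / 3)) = -0.00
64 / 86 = 32 / 43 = 0.74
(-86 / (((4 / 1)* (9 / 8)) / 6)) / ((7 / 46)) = -15824 / 21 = -753.52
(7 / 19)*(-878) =-6146 / 19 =-323.47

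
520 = 520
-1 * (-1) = 1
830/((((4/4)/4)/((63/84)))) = 2490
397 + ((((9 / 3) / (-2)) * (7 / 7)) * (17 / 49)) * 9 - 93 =29333 / 98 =299.32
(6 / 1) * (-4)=-24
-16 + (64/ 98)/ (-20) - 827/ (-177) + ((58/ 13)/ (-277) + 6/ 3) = -1464200681/ 156157365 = -9.38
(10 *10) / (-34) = -50 / 17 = -2.94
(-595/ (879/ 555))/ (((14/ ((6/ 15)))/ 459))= -1443555/ 293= -4926.81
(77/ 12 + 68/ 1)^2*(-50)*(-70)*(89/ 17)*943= 58561564445125/ 612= 95688830792.69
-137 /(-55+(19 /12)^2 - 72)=19728 /17927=1.10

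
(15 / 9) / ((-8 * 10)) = -1 / 48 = -0.02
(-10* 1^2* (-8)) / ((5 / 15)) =240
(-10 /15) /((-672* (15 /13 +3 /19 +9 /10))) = 0.00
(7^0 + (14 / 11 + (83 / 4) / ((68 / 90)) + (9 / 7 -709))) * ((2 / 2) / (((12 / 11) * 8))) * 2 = -7099789 / 45696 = -155.37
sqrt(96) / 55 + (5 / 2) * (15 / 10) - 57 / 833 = 4 * sqrt(6) / 55 + 12267 / 3332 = 3.86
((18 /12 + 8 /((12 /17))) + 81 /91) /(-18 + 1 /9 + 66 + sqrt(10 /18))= 9733407 /34114808 -67437*sqrt(5) /34114808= 0.28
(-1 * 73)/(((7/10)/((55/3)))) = -40150/21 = -1911.90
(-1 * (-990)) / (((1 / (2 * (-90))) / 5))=-891000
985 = 985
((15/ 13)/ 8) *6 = 45/ 52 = 0.87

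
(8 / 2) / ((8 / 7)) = 7 / 2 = 3.50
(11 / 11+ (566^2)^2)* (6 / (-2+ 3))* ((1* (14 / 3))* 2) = 5747166137272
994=994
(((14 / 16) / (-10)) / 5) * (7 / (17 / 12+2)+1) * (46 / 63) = -115 / 2952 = -0.04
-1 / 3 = -0.33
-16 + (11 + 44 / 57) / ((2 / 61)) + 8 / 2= 347.04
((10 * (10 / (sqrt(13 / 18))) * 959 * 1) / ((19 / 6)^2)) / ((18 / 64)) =40011.60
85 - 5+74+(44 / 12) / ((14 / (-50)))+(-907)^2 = 17278588 / 21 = 822789.90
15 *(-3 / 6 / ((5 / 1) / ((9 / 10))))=-27 / 20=-1.35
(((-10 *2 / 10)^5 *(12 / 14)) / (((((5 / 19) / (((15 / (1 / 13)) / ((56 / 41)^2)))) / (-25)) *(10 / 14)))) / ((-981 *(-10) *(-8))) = -415207 / 85456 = -4.86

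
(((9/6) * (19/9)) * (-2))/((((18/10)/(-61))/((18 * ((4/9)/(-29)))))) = -46360/783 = -59.21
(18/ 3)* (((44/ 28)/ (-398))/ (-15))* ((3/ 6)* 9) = 99/ 13930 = 0.01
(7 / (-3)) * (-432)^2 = -435456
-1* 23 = -23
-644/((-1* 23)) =28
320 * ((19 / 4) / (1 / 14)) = 21280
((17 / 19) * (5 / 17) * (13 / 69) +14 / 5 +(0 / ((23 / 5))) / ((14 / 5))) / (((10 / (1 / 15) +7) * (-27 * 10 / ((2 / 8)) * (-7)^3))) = 18679 / 381232769400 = 0.00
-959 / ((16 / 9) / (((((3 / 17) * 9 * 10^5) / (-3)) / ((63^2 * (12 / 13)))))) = 5565625 / 714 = 7794.99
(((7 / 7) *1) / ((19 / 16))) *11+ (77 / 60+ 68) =89543 / 1140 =78.55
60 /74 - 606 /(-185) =756 /185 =4.09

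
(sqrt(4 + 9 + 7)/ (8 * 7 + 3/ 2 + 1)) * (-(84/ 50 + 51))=-4.03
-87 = -87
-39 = -39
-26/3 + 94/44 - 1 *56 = -62.53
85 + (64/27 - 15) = 72.37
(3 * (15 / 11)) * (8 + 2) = 450 / 11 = 40.91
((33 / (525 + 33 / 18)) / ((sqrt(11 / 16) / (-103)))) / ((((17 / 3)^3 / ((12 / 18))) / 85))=-667440 * sqrt(11) / 913529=-2.42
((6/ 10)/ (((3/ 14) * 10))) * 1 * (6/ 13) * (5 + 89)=3948/ 325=12.15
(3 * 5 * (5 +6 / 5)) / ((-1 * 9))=-31 / 3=-10.33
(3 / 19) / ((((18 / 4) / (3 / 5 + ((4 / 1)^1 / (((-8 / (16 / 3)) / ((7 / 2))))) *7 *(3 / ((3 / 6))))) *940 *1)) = -103 / 7050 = -0.01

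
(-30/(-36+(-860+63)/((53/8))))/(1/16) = 6360/2071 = 3.07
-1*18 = -18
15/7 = 2.14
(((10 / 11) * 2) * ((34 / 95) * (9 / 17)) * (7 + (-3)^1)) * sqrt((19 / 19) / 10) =144 * sqrt(10) / 1045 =0.44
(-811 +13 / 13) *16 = -12960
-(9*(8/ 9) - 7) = -1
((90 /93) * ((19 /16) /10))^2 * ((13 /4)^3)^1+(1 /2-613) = -9636689147 /15745024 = -612.05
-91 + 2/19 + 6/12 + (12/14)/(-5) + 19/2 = -53909/665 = -81.07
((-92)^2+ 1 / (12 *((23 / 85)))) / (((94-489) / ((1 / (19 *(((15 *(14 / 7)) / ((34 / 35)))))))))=-39714533 / 1087474500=-0.04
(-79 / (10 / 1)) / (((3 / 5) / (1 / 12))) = -1.10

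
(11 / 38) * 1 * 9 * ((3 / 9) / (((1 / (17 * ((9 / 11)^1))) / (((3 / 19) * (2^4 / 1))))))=11016 / 361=30.52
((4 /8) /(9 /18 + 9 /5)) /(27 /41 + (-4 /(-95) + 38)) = 19475 /3466997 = 0.01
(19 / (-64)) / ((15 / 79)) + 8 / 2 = 2339 / 960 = 2.44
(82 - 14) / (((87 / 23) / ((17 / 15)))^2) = 10395908 / 1703025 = 6.10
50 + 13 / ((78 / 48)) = 58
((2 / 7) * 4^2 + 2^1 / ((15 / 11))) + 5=1159 / 105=11.04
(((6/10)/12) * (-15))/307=-3/1228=-0.00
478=478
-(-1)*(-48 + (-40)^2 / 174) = -3376 / 87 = -38.80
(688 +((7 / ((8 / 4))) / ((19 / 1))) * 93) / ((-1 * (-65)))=5359 / 494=10.85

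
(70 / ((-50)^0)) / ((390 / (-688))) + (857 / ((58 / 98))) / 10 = 241087 / 11310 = 21.32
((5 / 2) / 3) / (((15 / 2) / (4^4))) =28.44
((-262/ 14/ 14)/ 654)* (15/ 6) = -655/ 128184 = -0.01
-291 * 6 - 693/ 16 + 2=-1787.31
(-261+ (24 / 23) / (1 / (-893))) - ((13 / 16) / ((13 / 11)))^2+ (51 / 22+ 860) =-21436949 / 64768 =-330.98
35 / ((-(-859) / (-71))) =-2485 / 859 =-2.89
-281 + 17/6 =-1669/6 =-278.17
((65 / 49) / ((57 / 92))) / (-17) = -5980 / 47481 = -0.13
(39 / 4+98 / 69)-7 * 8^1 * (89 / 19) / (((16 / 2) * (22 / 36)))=-2450717 / 57684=-42.49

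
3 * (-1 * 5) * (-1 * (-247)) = -3705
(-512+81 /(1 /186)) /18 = 7277 /9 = 808.56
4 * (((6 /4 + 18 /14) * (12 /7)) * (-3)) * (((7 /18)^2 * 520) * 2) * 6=-54080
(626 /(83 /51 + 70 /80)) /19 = 255408 /19399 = 13.17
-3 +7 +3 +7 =14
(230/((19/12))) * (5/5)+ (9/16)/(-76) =176631/1216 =145.26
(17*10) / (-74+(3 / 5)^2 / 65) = -16250 / 7073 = -2.30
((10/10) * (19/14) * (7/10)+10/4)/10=69/200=0.34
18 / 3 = 6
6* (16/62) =48/31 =1.55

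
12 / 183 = 4 / 61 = 0.07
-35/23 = -1.52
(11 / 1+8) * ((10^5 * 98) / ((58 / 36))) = 3351600000 / 29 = 115572413.79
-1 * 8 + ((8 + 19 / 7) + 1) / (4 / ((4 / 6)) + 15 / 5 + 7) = -407 / 56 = -7.27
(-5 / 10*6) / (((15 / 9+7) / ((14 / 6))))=-21 / 26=-0.81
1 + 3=4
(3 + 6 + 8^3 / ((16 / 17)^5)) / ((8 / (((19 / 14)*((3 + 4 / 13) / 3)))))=1175082113 / 8945664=131.36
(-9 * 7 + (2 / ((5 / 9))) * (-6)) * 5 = -423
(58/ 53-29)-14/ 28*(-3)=-2799/ 106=-26.41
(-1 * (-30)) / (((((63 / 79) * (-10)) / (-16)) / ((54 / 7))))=22752 / 49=464.33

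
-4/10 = -2/5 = -0.40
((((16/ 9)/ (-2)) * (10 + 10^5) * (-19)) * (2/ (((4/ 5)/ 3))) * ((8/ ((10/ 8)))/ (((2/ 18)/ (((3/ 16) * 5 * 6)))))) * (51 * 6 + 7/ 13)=16356075444000/ 13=1258159649538.46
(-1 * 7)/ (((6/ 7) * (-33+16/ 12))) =49/ 190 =0.26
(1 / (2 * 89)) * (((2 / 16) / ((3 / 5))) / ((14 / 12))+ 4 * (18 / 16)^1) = 131 / 4984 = 0.03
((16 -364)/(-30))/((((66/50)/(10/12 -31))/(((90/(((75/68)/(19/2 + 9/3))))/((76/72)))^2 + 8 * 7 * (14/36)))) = -79624105959220/321651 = -247548137.45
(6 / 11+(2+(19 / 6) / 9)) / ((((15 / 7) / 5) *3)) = 12047 / 5346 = 2.25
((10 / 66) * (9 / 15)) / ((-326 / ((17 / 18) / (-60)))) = 17 / 3872880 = 0.00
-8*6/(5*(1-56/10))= 48/23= 2.09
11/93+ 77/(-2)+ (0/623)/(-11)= -7139/186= -38.38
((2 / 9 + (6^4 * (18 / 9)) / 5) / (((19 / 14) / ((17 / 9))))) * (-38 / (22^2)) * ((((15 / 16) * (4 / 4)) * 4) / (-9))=1388611 / 58806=23.61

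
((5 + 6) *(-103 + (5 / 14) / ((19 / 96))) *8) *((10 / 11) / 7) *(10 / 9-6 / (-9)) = -17227520 / 8379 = -2056.04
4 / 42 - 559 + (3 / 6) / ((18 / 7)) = -140795 / 252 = -558.71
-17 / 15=-1.13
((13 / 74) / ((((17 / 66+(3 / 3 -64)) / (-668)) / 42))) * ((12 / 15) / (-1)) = -48144096 / 766085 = -62.84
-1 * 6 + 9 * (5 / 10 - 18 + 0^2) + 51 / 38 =-3081 / 19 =-162.16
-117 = -117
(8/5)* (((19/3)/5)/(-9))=-152/675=-0.23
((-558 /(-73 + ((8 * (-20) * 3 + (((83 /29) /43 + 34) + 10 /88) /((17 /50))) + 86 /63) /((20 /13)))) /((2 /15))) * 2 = 4918515663600 /187319762671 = 26.26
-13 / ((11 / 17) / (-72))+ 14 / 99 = 143222 / 99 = 1446.69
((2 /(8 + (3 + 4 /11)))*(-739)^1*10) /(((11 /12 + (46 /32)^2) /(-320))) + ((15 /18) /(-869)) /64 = 85454537317 /612480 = 139522.17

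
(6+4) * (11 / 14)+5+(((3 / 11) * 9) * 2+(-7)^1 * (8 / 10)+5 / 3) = 15977 / 1155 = 13.83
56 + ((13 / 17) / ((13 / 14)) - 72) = -258 / 17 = -15.18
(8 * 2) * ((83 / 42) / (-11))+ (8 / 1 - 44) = -8980 / 231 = -38.87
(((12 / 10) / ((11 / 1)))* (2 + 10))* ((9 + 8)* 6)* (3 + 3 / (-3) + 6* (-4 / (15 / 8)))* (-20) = 1586304 / 55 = 28841.89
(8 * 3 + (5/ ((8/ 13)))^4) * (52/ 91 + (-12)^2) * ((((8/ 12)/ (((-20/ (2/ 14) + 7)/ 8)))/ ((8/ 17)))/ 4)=-77198343629/ 5720064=-13496.06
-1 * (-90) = 90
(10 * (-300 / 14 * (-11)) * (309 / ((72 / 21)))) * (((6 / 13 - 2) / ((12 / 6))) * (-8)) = 16995000 / 13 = 1307307.69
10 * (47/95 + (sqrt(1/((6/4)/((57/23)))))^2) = 9382/437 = 21.47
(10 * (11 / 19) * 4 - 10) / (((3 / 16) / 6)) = 8000 / 19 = 421.05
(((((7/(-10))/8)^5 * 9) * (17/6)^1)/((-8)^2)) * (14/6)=-2000033/419430400000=-0.00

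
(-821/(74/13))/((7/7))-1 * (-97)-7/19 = -47.60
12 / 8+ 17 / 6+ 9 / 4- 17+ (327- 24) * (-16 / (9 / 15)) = -97085 / 12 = -8090.42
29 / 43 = 0.67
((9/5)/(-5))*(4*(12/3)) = -144/25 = -5.76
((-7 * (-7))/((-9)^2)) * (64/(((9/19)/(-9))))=-59584/81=-735.60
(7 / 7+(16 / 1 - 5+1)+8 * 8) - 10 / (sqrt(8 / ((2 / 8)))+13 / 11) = 286561 / 3703 - 4840 * sqrt(2) / 3703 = 75.54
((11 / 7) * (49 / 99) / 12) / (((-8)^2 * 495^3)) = 7 / 838338336000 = 0.00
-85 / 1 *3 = -255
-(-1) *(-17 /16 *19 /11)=-323 /176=-1.84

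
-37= -37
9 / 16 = 0.56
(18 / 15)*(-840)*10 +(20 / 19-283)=-196877 / 19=-10361.95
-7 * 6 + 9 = -33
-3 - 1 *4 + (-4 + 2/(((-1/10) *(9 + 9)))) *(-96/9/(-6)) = -1303/81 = -16.09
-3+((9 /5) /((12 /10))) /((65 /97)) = -99 /130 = -0.76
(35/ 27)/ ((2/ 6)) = 35/ 9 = 3.89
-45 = -45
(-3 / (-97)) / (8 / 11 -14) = -33 / 14162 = -0.00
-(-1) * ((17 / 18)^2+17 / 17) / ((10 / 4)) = 613 / 810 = 0.76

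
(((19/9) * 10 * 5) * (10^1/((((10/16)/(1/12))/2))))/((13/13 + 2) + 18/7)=53200/1053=50.52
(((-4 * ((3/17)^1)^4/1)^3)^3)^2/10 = 774069914213880291264747762415619172244389888/195565545434547148388610101509566182367402774593111595478291316522107183961779907198812805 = 0.00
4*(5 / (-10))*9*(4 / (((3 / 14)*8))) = -42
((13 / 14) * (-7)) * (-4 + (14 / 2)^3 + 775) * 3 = -21723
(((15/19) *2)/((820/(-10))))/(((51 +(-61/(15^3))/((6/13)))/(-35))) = 10631250/803894503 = 0.01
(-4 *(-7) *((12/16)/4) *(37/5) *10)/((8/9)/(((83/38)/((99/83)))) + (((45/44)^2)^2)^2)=37598335577272909824/162816658618737929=230.92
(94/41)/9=94/369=0.25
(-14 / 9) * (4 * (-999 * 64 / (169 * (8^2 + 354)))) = 198912 / 35321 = 5.63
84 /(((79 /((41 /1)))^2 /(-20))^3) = -3192070049952000 /243087455521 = -13131.36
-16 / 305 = -0.05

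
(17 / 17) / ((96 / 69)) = 23 / 32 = 0.72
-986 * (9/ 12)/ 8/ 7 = -1479/ 112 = -13.21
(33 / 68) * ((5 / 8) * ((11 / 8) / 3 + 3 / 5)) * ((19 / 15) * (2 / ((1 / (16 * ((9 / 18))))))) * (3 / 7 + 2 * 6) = 769747 / 9520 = 80.86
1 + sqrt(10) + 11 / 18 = 29 / 18 + sqrt(10) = 4.77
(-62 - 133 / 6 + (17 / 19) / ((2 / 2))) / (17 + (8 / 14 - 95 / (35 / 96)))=9493 / 27702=0.34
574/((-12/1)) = -287/6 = -47.83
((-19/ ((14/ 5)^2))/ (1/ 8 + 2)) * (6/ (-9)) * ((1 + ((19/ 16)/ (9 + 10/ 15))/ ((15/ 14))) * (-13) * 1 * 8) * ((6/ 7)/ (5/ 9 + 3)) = -14371695/ 676396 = -21.25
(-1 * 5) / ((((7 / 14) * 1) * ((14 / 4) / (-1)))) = 20 / 7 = 2.86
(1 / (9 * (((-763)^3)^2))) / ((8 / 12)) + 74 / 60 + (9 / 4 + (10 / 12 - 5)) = -8089675188553645159 / 11838549056419968540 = -0.68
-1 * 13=-13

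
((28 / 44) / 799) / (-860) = -7 / 7558540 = -0.00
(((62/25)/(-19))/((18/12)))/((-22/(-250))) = -620/627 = -0.99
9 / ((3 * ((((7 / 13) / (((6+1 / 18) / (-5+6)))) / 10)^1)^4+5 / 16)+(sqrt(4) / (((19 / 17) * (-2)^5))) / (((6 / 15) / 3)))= -84.18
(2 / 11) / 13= 2 / 143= 0.01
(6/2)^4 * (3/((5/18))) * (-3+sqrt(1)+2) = 0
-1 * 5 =-5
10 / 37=0.27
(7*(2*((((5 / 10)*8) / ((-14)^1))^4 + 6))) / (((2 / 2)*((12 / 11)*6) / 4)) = 158642 / 3087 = 51.39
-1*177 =-177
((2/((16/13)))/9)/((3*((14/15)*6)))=65/6048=0.01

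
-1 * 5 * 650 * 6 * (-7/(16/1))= 34125/4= 8531.25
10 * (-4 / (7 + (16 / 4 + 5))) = -5 / 2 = -2.50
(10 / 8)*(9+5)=17.50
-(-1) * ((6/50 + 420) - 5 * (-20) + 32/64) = 26031/50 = 520.62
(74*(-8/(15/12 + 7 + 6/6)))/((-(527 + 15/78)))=1664/13707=0.12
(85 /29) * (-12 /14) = -510 /203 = -2.51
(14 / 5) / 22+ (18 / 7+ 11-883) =-334681 / 385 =-869.30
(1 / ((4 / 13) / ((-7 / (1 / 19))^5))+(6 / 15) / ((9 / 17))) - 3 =-24345240597809 / 180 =-135251336654.49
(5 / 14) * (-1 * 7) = -5 / 2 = -2.50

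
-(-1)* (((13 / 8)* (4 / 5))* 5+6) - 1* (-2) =29 / 2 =14.50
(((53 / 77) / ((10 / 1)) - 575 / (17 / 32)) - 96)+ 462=-9376159 / 13090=-716.28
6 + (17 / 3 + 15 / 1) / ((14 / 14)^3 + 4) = 152 / 15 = 10.13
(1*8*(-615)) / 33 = -1640 / 11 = -149.09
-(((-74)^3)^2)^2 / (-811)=26963771415920784510976 / 811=33247560315562003096.15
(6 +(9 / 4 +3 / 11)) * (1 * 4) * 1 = 375 / 11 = 34.09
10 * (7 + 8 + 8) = 230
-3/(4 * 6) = -1/8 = -0.12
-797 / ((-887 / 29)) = 23113 / 887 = 26.06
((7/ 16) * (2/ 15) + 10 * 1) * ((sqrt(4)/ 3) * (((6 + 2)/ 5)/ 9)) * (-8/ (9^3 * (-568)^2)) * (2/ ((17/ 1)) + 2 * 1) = -1/ 11645775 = -0.00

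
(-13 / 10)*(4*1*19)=-494 / 5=-98.80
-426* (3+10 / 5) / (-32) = 1065 / 16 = 66.56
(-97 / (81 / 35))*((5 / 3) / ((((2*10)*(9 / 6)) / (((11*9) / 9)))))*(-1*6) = 37345 / 243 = 153.68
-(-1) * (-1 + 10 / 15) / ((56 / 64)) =-8 / 21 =-0.38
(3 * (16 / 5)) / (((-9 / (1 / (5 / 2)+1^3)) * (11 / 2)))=-224 / 825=-0.27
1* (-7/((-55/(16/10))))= 56/275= 0.20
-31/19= -1.63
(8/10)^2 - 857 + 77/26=-554709/650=-853.40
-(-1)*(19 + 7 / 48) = 19.15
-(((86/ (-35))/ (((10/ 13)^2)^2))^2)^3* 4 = -3431240732813279656069545491805215689/ 7180725097656250000000000000000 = -477840.43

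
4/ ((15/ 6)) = 8/ 5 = 1.60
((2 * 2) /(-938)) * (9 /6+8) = -19 /469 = -0.04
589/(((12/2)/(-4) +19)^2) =2356/1225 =1.92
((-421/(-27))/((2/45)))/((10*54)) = 0.65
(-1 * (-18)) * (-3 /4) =-27 /2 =-13.50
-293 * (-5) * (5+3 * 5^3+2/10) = 556993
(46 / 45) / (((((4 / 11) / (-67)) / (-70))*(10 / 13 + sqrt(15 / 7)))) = -21595574 / 3303 + 20053033*sqrt(105) / 16515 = 5904.00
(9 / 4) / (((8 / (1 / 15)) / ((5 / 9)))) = 1 / 96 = 0.01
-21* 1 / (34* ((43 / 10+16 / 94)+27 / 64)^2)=-339302400 / 13147253399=-0.03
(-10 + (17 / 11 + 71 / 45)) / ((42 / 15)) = -1702 / 693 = -2.46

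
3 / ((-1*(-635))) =3 / 635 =0.00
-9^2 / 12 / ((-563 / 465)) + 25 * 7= 406655 / 2252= 180.58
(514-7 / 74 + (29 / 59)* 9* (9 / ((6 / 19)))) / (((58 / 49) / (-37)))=-34228460 / 1711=-20004.94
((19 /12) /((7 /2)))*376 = 3572 /21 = 170.10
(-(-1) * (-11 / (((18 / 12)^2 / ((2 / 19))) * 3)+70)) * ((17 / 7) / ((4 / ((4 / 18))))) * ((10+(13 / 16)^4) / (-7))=-29749293361 / 2118057984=-14.05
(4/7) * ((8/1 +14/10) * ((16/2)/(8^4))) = 47/4480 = 0.01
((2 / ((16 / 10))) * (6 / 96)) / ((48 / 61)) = 305 / 3072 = 0.10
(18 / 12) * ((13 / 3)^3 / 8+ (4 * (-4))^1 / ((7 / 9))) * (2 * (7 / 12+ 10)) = -1997075 / 6048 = -330.20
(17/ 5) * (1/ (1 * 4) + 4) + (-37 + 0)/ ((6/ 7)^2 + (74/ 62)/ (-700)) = -80228451/ 2226820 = -36.03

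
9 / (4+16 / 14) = 7 / 4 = 1.75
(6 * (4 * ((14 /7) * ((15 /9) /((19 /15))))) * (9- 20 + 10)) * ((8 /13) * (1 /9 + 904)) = -26038400 /741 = -35139.54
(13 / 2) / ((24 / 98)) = 637 / 24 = 26.54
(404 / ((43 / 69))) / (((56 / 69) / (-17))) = -8174637 / 602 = -13579.13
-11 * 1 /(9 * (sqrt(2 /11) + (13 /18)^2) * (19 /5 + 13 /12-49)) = 0.03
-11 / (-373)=11 / 373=0.03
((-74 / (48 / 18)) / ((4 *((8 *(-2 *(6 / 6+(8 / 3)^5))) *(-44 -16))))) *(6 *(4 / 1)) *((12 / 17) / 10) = -80919 / 897899200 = -0.00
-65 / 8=-8.12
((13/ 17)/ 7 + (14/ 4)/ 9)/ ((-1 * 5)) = -1067/ 10710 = -0.10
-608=-608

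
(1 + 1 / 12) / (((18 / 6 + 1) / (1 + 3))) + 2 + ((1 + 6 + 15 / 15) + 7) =217 / 12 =18.08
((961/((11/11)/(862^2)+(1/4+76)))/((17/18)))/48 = 178516321/642113868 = 0.28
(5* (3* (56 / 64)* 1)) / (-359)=-105 / 2872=-0.04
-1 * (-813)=813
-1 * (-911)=911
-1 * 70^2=-4900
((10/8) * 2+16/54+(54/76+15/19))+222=6110/27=226.30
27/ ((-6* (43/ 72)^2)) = -23328/ 1849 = -12.62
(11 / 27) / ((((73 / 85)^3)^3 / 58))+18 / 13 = 1949642543613104924468 / 20663926934602037463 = 94.35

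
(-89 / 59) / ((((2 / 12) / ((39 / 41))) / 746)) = -15536196 / 2419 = -6422.57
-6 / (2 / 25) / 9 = -25 / 3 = -8.33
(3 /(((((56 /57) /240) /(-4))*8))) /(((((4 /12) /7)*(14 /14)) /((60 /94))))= -230850 /47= -4911.70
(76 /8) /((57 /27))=9 /2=4.50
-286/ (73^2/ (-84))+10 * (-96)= -5091816/ 5329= -955.49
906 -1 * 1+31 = 936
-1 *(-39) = 39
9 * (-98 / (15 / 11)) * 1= -3234 / 5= -646.80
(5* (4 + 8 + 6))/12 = 15/2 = 7.50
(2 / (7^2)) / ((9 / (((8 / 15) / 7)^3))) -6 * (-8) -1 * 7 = 20931018649 / 510512625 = 41.00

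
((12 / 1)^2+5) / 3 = 149 / 3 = 49.67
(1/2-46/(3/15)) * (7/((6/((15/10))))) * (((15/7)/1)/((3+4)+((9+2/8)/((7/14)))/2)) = -1377/26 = -52.96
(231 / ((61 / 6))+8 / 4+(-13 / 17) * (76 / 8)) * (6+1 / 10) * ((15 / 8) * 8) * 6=325845 / 34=9583.68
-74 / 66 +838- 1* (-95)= 30752 / 33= 931.88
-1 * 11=-11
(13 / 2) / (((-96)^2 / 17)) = 0.01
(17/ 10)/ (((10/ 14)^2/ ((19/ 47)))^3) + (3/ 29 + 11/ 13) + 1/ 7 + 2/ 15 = 266038555145449/ 128432295468750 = 2.07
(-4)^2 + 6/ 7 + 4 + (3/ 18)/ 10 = 8767/ 420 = 20.87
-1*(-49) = 49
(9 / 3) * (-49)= -147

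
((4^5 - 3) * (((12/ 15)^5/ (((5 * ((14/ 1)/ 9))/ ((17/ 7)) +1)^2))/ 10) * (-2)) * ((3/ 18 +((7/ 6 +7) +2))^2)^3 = -268159819416564736/ 58141265625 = -4612211.59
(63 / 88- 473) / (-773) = 41561 / 68024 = 0.61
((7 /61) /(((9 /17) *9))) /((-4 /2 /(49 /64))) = -5831 /632448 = -0.01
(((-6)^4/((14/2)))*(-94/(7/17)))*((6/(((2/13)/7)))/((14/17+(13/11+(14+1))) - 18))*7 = 2517310224/31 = 81203555.61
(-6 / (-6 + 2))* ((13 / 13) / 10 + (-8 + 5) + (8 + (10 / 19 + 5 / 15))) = 3397 / 380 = 8.94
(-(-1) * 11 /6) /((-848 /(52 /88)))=-13 /10176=-0.00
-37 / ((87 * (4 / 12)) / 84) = -3108 / 29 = -107.17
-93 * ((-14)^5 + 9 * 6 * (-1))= 50022654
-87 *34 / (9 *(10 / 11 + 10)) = -5423 / 180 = -30.13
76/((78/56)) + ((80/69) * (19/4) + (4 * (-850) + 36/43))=-128792096/38571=-3339.09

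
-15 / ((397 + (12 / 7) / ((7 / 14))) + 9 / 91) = -1365 / 36448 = -0.04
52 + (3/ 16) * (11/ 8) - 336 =-36319/ 128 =-283.74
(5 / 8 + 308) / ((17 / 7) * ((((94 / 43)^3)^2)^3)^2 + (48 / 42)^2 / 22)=28304337966269577540575074425391784765657788782508213002313735997 / 376279976658126014051657746780763526852220793967575550337774081102665136896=0.00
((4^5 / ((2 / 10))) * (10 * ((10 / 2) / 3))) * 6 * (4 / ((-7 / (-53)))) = 108544000 / 7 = 15506285.71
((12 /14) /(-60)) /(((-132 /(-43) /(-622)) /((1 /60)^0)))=13373 /4620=2.89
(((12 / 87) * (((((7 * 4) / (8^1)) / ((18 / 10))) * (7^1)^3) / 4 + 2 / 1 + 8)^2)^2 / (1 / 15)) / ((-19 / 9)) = -131099540158203125 / 994021632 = -131888015.25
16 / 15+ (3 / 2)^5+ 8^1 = 7997 / 480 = 16.66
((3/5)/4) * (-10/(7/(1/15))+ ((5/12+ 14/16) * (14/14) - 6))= -807/1120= -0.72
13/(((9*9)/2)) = 26/81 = 0.32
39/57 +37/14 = 885/266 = 3.33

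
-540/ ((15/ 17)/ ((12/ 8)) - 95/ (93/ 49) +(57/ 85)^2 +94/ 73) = 13243641750/ 1170545857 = 11.31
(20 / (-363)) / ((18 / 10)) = -100 / 3267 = -0.03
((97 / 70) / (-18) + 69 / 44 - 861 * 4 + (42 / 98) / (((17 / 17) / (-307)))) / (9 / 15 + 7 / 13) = -80497222 / 25641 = -3139.39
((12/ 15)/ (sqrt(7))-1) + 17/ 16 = 1/ 16 + 4 * sqrt(7)/ 35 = 0.36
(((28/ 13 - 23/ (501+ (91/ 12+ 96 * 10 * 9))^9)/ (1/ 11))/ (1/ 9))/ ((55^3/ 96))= 5094422248575144509803803228670397465103372200064/ 41405868660139210864755820512455230051362319691125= 0.12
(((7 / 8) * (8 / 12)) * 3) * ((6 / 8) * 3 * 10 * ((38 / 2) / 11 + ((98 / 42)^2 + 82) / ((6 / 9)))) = 920955 / 176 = 5232.70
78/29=2.69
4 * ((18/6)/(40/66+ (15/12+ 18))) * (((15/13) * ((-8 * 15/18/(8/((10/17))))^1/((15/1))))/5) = -2640/579241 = -0.00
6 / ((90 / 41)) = 2.73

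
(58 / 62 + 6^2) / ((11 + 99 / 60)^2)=458000 / 1984279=0.23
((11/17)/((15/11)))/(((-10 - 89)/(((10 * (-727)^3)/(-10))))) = -4226646413/2295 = -1841676.00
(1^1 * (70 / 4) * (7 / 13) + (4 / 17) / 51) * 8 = 850076 / 11271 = 75.42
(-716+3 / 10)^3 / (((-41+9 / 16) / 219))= 160571018515134 / 80875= 1985422176.38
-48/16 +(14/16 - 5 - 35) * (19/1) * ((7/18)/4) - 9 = -48541/576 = -84.27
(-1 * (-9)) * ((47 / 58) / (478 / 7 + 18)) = 2961 / 35032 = 0.08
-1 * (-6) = 6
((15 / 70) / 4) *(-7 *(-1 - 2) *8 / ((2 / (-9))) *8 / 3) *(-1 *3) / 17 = 19.06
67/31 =2.16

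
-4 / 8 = -1 / 2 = -0.50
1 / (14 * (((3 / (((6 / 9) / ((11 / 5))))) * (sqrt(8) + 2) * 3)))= -5 / 4158 + 5 * sqrt(2) / 4158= 0.00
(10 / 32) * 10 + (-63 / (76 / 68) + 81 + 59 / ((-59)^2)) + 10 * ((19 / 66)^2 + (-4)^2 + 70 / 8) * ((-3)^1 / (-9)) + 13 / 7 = 23053444045 / 205089192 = 112.41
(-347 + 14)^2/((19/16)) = 1774224/19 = 93380.21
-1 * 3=-3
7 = 7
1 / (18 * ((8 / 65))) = 65 / 144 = 0.45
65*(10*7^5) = 10924550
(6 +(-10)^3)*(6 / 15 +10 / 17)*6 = -500976 / 85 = -5893.84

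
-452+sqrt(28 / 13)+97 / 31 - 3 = -14008 / 31+2*sqrt(91) / 13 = -450.40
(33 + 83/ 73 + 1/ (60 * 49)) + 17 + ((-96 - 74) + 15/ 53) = -1348826971/ 11374860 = -118.58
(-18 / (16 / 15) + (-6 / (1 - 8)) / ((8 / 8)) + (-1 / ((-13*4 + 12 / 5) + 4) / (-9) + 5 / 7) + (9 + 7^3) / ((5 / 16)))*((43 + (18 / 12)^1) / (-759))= -14204181149 / 218045520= -65.14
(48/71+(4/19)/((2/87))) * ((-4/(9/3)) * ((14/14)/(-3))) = 5896/1349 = 4.37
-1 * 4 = -4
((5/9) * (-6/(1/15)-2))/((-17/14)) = 6440/153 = 42.09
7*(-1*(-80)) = 560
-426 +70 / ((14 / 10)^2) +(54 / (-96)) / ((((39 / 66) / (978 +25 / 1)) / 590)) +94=-205156153 / 364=-563615.80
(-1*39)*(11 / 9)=-143 / 3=-47.67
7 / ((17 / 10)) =70 / 17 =4.12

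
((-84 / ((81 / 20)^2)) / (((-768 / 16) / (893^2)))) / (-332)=-139553575 / 544563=-256.27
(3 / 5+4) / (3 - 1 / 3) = 69 / 40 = 1.72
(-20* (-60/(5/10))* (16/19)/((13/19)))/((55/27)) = 207360/143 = 1450.07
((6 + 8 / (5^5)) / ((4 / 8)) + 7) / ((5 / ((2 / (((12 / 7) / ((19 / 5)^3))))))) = 950513361 / 3906250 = 243.33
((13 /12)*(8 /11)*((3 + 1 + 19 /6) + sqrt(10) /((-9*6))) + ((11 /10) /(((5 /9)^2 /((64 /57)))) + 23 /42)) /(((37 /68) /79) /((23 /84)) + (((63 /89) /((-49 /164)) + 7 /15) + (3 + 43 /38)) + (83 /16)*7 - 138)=-738126210585592 /7198507432750425 + 380258416720*sqrt(10) /2591462675790153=-0.10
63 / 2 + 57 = 177 / 2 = 88.50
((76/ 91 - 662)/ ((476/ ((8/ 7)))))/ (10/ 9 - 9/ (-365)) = -1.40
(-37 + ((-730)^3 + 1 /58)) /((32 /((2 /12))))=-22562988145 /11136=-2026130.40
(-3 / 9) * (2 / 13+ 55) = -239 / 13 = -18.38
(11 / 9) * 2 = 22 / 9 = 2.44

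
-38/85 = -0.45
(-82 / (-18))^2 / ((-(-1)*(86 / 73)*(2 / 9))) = 122713 / 1548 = 79.27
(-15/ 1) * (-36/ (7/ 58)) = 31320/ 7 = 4474.29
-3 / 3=-1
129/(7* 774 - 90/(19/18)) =817/33774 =0.02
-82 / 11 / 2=-41 / 11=-3.73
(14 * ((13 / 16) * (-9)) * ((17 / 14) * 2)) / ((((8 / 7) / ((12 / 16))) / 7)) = -292383 / 256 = -1142.12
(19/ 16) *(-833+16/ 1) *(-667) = 10353841/ 16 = 647115.06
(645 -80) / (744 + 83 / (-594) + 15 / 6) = 167805 / 221669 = 0.76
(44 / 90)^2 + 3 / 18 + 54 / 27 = 9743 / 4050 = 2.41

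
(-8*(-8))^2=4096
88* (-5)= -440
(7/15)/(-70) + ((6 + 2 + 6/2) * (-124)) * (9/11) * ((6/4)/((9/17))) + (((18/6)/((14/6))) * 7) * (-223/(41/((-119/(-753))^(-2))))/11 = -3340.19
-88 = -88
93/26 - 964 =-24971/26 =-960.42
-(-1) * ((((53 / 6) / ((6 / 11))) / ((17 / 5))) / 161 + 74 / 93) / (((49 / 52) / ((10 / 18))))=163853365 / 336757743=0.49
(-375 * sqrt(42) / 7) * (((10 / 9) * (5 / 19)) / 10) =-625 * sqrt(42) / 399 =-10.15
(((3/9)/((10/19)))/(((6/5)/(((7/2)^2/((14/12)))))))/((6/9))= 133/16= 8.31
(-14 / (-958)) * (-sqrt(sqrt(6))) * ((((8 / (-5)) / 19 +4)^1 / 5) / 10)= -1302 * 6^(1 / 4) / 1137625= -0.00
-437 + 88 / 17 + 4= -7273 / 17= -427.82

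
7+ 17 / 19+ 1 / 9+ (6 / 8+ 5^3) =91489 / 684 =133.76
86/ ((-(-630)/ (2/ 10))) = 43/ 1575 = 0.03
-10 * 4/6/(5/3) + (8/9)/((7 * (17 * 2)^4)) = -42094583/10523646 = -4.00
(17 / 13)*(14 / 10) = 119 / 65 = 1.83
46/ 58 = 23/ 29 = 0.79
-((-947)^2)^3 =-721273330206403129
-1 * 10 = -10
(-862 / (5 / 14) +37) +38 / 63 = -748439 / 315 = -2376.00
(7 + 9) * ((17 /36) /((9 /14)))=952 /81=11.75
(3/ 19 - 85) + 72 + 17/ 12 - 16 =-6253/ 228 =-27.43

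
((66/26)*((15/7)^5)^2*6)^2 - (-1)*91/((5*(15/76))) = 977725329606839765638901904304/1011366975322232112675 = 966736460.12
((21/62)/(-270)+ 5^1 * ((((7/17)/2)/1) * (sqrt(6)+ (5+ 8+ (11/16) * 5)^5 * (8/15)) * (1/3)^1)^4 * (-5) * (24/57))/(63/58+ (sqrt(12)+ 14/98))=-7688841344677246447397045940668719294280659355618108647399 * sqrt(3)/1029445881365326224440015131253302886400- 197115358054265562504137569304025031216498463 * sqrt(2)/1407535623209042326185459056640+ 484534796399401555121008113707923598901639079 * sqrt(6)/16890427478508507914225508679680+ 18900156802925842252468600612776802600226842455435646379567/4117783525461304897760060525013211545600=-8346777970515690526.41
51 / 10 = 5.10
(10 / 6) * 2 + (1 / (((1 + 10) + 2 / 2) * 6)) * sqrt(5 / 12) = sqrt(15) / 432 + 10 / 3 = 3.34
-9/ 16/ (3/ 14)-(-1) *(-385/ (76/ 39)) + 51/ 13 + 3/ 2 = -384861/ 1976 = -194.77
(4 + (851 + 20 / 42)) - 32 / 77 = 28217 / 33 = 855.06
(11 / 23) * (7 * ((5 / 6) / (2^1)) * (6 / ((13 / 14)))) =2695 / 299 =9.01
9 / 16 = 0.56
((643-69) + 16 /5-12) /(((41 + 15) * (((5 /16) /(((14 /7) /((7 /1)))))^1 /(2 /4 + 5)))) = 62172 /1225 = 50.75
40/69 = 0.58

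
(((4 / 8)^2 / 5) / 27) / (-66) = -1 / 35640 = -0.00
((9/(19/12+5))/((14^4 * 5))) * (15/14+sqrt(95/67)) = 81/10622024+27 * sqrt(6365)/254169860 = 0.00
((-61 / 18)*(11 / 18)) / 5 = -671 / 1620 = -0.41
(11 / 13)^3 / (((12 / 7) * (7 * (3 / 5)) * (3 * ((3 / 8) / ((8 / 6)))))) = 53240 / 533871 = 0.10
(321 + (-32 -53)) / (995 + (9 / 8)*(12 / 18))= 944 / 3983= 0.24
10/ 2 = 5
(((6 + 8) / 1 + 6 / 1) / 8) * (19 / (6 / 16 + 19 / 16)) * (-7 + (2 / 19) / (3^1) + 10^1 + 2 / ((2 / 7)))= 4576 / 15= 305.07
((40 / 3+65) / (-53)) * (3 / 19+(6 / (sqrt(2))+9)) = -13630 / 1007 - 235 * sqrt(2) / 53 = -19.81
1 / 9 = 0.11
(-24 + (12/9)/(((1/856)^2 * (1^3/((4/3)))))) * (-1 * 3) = -3907853.33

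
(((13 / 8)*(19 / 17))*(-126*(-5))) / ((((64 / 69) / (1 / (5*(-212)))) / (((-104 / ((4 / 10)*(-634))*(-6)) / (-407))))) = -209373255 / 29759006464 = -0.01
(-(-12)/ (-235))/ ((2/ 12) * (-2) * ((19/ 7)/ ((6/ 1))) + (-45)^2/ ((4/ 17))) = -3024/ 509653195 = -0.00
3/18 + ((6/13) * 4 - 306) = -23711/78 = -303.99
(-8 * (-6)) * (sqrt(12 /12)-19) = -864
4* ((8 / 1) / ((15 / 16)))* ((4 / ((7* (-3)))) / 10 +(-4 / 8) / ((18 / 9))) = -14464 / 1575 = -9.18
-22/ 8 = -11/ 4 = -2.75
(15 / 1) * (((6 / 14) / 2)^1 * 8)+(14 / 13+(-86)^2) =675474 / 91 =7422.79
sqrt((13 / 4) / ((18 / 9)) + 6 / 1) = sqrt(122) / 4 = 2.76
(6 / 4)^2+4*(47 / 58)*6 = 2517 / 116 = 21.70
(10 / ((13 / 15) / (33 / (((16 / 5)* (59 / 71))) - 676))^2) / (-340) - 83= -88717989508073 / 5120467456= -17326.15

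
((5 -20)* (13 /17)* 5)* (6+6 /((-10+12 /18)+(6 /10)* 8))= -155025 /578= -268.21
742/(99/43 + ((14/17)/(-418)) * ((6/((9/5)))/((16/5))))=2720688432/8434403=322.57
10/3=3.33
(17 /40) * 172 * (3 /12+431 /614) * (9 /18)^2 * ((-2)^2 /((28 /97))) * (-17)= -201304973 /49120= -4098.23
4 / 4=1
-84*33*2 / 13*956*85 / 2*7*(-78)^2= -737927910720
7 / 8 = 0.88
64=64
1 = 1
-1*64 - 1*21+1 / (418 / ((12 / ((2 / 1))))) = -17762 / 209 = -84.99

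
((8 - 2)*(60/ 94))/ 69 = 60/ 1081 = 0.06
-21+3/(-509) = -10692/509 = -21.01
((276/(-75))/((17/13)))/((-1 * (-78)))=-46/1275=-0.04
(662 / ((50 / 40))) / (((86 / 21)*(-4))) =-6951 / 215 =-32.33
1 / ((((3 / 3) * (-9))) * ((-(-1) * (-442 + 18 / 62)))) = 31 / 123237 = 0.00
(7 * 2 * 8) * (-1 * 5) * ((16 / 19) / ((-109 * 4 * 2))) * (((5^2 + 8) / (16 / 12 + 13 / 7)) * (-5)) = -3880800 / 138757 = -27.97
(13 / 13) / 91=1 / 91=0.01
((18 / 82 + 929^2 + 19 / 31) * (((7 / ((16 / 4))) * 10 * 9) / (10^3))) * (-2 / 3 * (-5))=23035449549 / 50840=453096.96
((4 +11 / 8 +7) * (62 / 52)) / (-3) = -1023 / 208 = -4.92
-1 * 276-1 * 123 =-399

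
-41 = -41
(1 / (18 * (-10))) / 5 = -1 / 900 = -0.00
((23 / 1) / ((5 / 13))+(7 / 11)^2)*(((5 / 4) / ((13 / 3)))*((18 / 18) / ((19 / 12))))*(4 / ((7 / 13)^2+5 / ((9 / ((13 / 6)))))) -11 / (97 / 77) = 62746205173 / 3039753893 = 20.64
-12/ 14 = -6/ 7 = -0.86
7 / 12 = 0.58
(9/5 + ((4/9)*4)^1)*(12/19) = 644/285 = 2.26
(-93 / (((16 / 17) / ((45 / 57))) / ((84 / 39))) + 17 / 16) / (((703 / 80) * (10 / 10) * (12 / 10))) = -15.83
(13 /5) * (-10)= -26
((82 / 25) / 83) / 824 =41 / 854900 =0.00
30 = 30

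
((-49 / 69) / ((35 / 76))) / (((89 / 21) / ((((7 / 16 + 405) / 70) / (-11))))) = 862771 / 4503400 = 0.19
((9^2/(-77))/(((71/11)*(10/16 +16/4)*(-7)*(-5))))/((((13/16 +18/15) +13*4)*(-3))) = 0.00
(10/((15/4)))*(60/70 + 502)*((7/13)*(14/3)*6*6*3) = 4730880/13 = 363913.85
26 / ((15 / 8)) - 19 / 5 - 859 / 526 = 66541 / 7890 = 8.43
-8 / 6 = -4 / 3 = -1.33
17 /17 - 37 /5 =-32 /5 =-6.40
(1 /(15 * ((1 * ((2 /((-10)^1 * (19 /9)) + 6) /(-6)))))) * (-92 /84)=874 /11781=0.07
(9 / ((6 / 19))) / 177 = 19 / 118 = 0.16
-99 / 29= -3.41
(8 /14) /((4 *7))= 1 /49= 0.02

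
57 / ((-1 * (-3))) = 19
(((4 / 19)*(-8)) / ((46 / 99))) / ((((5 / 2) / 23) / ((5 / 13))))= -3168 / 247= -12.83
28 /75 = 0.37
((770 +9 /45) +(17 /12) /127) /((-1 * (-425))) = 5869009 /3238500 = 1.81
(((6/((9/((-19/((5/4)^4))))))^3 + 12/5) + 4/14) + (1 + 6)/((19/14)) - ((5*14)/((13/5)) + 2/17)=-158.86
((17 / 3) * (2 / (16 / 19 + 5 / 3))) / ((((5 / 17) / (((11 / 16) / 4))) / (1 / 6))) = 5491 / 12480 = 0.44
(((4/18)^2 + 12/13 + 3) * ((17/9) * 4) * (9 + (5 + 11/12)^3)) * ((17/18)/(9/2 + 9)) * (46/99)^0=451474565681/994857552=453.81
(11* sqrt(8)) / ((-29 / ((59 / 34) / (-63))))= 649* sqrt(2) / 31059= 0.03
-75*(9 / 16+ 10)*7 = -88725 / 16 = -5545.31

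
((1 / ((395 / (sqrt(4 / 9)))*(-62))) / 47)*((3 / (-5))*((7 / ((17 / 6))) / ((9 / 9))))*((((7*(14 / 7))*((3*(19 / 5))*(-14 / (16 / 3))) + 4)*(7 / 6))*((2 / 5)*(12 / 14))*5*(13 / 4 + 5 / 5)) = -174279 / 57551500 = -0.00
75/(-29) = -75/29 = -2.59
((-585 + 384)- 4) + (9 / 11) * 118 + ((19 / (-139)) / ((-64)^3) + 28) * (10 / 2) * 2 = 171.55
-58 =-58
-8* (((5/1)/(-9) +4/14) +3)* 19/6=-69.16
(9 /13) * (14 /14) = 0.69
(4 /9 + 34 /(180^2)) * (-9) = -7217 /1800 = -4.01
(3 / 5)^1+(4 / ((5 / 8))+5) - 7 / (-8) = 103 / 8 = 12.88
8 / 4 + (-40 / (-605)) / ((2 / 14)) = 298 / 121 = 2.46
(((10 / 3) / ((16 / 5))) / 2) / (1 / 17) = 425 / 48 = 8.85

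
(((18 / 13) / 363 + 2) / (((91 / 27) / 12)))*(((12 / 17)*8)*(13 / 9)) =10893312 / 187187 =58.19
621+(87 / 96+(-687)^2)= 15122909 / 32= 472590.91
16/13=1.23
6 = 6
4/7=0.57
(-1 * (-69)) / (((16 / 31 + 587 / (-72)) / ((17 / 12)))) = -218178 / 17045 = -12.80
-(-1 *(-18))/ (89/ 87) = -1566/ 89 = -17.60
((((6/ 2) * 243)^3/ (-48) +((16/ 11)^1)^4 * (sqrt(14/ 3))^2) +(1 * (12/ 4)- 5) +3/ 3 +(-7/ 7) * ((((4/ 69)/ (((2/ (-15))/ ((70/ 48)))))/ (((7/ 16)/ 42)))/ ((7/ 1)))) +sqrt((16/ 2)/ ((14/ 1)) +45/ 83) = -130460675695919/ 16163664 +sqrt(375907)/ 581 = -8071230.55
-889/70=-12.70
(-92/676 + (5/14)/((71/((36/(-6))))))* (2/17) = -27932/1427881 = -0.02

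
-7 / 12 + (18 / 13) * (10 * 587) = 1267829 / 156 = 8127.11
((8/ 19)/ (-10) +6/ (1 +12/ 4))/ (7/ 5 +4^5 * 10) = 277/ 1945866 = 0.00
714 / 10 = 71.40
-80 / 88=-10 / 11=-0.91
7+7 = 14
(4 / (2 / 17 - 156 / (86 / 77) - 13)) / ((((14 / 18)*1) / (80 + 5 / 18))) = -2112590 / 780633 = -2.71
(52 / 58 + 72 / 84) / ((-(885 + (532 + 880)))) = -356 / 466291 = -0.00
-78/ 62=-39/ 31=-1.26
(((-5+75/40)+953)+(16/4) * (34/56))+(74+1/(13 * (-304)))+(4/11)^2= 3435832879/3347344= 1026.44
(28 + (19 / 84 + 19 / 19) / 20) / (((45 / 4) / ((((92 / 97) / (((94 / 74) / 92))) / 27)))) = 3690919756 / 581614425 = 6.35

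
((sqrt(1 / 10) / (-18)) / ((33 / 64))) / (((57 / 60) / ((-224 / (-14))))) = -0.57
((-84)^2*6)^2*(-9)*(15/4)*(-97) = 5867662913280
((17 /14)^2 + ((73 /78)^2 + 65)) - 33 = 5120201 /149058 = 34.35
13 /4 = 3.25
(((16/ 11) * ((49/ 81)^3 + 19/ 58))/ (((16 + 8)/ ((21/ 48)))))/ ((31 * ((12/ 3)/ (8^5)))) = 60644939264/ 15766260147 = 3.85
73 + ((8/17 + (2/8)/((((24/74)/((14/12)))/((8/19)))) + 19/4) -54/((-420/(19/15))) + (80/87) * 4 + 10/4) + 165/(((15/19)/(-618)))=-1904277089252/14753025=-129077.06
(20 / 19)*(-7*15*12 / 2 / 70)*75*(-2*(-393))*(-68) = 721548000 / 19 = 37976210.53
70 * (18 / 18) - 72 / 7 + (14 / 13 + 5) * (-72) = -34382 / 91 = -377.82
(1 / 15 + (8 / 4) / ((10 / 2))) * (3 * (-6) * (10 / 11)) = -84 / 11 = -7.64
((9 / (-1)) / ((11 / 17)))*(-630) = 96390 / 11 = 8762.73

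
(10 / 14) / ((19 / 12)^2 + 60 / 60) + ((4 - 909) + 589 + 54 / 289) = -315.61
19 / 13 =1.46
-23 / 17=-1.35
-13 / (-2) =13 / 2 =6.50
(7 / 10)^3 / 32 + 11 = 352343 / 32000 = 11.01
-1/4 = -0.25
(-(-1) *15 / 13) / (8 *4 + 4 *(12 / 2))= 15 / 728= 0.02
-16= -16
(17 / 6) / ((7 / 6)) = 17 / 7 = 2.43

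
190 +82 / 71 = 191.15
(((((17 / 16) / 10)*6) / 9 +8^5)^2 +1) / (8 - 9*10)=-61847796507169 / 4723200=-13094469.11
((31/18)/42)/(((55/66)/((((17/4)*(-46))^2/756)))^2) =724550604991/4800902400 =150.92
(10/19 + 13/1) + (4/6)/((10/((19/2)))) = 8071/570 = 14.16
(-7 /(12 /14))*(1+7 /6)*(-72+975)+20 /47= -9011399 /564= -15977.66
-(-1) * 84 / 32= 21 / 8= 2.62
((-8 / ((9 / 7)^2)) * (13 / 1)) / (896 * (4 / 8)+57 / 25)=-127400 / 911817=-0.14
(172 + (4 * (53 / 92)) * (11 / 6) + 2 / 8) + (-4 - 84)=24419 / 276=88.47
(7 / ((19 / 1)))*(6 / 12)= 7 / 38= 0.18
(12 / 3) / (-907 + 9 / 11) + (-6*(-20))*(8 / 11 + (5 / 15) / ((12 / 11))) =123.93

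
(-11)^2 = 121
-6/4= -3/2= -1.50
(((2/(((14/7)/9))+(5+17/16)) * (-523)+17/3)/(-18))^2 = 142775912449/746496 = 191261.46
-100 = -100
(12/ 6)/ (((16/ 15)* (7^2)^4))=15/ 46118408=0.00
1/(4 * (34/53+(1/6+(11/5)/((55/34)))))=3975/34474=0.12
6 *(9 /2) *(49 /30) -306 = -2619 /10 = -261.90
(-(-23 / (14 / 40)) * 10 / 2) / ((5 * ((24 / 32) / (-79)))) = -145360 / 21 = -6921.90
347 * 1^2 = 347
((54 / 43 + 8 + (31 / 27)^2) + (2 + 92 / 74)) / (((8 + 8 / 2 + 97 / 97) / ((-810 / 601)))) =-1.43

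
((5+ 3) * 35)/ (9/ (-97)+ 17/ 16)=12416/ 43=288.74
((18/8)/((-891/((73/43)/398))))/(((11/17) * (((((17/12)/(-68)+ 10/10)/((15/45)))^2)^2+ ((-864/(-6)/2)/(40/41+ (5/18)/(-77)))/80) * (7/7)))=-2807670169600/12714303582298182051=-0.00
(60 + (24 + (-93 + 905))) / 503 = 896 / 503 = 1.78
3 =3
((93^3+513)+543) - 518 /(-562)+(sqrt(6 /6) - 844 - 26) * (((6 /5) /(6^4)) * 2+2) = 803674.31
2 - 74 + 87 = 15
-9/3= -3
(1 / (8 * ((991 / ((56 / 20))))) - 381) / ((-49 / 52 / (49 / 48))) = 98168369 / 237840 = 412.75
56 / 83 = 0.67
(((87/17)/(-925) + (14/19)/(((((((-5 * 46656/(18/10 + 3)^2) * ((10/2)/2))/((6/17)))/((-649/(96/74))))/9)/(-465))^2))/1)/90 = 143519914494931/20570658750000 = 6.98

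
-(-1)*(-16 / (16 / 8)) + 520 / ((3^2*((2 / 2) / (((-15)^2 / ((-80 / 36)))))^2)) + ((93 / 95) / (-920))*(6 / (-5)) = 129418533529 / 218500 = 592304.50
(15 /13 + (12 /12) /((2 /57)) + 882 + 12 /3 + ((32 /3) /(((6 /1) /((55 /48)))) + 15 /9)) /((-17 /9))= -645389 /1326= -486.72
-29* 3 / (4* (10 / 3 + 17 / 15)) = -1305 / 268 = -4.87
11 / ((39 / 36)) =132 / 13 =10.15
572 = 572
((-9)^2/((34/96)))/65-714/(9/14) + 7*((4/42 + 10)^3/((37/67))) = 645528368348/54090855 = 11934.15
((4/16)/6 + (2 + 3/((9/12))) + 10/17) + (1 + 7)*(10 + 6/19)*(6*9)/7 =4986563/7752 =643.26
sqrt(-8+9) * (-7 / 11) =-0.64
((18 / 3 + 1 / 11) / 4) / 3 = 67 / 132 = 0.51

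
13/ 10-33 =-317/ 10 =-31.70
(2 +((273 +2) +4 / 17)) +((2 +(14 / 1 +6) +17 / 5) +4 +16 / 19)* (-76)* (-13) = 2563297 / 85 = 30156.44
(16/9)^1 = 16/9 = 1.78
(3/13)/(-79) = -3/1027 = -0.00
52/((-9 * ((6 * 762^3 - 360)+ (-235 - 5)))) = -13/5973083478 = -0.00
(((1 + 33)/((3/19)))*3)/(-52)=-323/26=-12.42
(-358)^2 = 128164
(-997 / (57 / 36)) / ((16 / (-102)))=152541 / 38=4014.24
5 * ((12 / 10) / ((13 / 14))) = 84 / 13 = 6.46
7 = 7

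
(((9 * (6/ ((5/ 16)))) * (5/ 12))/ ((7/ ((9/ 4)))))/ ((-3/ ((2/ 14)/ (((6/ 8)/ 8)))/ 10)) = -5760/ 49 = -117.55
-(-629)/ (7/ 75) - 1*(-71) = 47672/ 7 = 6810.29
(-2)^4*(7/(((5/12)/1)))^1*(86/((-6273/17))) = -62.65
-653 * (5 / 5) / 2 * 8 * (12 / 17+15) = -697404 / 17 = -41023.76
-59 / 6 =-9.83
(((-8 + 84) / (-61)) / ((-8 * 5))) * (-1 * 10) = -19 / 61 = -0.31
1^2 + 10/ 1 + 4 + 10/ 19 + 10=485/ 19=25.53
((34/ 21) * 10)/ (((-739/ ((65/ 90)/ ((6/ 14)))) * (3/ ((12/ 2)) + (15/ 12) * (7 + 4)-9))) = -8840/ 1257039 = -0.01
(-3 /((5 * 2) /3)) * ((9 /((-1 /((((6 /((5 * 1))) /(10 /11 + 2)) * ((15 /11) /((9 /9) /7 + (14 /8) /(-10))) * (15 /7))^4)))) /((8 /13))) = 6663515625 /256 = 26029357.91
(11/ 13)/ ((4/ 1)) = 11/ 52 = 0.21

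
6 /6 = 1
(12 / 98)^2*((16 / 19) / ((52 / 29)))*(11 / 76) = 11484 / 11267893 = 0.00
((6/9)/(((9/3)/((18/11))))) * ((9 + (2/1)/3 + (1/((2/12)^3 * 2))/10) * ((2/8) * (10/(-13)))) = -614/429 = -1.43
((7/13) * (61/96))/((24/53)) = 22631/29952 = 0.76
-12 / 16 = -3 / 4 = -0.75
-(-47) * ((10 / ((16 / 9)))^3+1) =4306939 / 512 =8411.99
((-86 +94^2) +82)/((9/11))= 32384/3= 10794.67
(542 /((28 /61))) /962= 16531 /13468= 1.23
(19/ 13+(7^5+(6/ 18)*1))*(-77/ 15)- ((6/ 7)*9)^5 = -1116975301517/ 9832095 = -113605.02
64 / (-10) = -32 / 5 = -6.40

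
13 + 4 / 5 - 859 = -4226 / 5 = -845.20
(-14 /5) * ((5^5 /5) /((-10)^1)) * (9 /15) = 105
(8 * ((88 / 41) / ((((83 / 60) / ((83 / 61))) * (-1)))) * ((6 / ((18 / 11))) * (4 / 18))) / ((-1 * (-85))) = -61952 / 382653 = -0.16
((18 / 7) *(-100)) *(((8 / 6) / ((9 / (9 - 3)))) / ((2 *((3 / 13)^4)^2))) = -652584576800 / 45927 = -14209170.57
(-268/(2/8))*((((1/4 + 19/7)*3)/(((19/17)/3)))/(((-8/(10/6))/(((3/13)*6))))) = 12762495/1729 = 7381.43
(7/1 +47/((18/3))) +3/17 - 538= -53345/102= -522.99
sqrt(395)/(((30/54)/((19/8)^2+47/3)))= 12273 * sqrt(395)/320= 762.25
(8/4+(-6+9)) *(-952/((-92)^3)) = 595/97336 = 0.01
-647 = -647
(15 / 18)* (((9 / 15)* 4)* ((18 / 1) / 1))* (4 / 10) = 72 / 5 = 14.40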